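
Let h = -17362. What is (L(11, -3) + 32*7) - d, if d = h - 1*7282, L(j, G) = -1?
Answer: 24867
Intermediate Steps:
d = -24644 (d = -17362 - 1*7282 = -17362 - 7282 = -24644)
(L(11, -3) + 32*7) - d = (-1 + 32*7) - 1*(-24644) = (-1 + 224) + 24644 = 223 + 24644 = 24867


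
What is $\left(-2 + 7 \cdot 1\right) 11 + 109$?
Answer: $164$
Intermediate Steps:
$\left(-2 + 7 \cdot 1\right) 11 + 109 = \left(-2 + 7\right) 11 + 109 = 5 \cdot 11 + 109 = 55 + 109 = 164$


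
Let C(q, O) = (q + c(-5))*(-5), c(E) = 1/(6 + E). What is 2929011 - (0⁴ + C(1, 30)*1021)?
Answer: 2939221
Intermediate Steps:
C(q, O) = -5 - 5*q (C(q, O) = (q + 1/(6 - 5))*(-5) = (q + 1/1)*(-5) = (q + 1)*(-5) = (1 + q)*(-5) = -5 - 5*q)
2929011 - (0⁴ + C(1, 30)*1021) = 2929011 - (0⁴ + (-5 - 5*1)*1021) = 2929011 - (0 + (-5 - 5)*1021) = 2929011 - (0 - 10*1021) = 2929011 - (0 - 10210) = 2929011 - 1*(-10210) = 2929011 + 10210 = 2939221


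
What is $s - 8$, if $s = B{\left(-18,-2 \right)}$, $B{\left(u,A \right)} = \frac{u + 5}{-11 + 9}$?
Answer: $- \frac{3}{2} \approx -1.5$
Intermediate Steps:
$B{\left(u,A \right)} = - \frac{5}{2} - \frac{u}{2}$ ($B{\left(u,A \right)} = \frac{5 + u}{-2} = \left(5 + u\right) \left(- \frac{1}{2}\right) = - \frac{5}{2} - \frac{u}{2}$)
$s = \frac{13}{2}$ ($s = - \frac{5}{2} - -9 = - \frac{5}{2} + 9 = \frac{13}{2} \approx 6.5$)
$s - 8 = \frac{13}{2} - 8 = - \frac{3}{2}$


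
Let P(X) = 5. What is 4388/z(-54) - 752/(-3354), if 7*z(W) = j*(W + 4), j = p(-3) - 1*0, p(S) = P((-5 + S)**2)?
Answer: -25708366/209625 ≈ -122.64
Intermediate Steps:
p(S) = 5
j = 5 (j = 5 - 1*0 = 5 + 0 = 5)
z(W) = 20/7 + 5*W/7 (z(W) = (5*(W + 4))/7 = (5*(4 + W))/7 = (20 + 5*W)/7 = 20/7 + 5*W/7)
4388/z(-54) - 752/(-3354) = 4388/(20/7 + (5/7)*(-54)) - 752/(-3354) = 4388/(20/7 - 270/7) - 752*(-1/3354) = 4388/(-250/7) + 376/1677 = 4388*(-7/250) + 376/1677 = -15358/125 + 376/1677 = -25708366/209625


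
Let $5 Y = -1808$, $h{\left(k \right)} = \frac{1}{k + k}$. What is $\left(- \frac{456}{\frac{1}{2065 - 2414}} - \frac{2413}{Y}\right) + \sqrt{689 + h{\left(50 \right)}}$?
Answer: $\frac{287744417}{1808} + \frac{\sqrt{68901}}{10} \approx 1.5918 \cdot 10^{5}$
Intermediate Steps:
$h{\left(k \right)} = \frac{1}{2 k}$
$Y = - \frac{1808}{5}$ ($Y = \frac{1}{5} \left(-1808\right) = - \frac{1808}{5} \approx -361.6$)
$\left(- \frac{456}{\frac{1}{2065 - 2414}} - \frac{2413}{Y}\right) + \sqrt{689 + h{\left(50 \right)}} = \left(- \frac{456}{\frac{1}{2065 - 2414}} - \frac{2413}{- \frac{1808}{5}}\right) + \sqrt{689 + \frac{1}{2 \cdot 50}} = \left(- \frac{456}{\frac{1}{-349}} - - \frac{12065}{1808}\right) + \sqrt{689 + \frac{1}{2} \cdot \frac{1}{50}} = \left(- \frac{456}{- \frac{1}{349}} + \frac{12065}{1808}\right) + \sqrt{689 + \frac{1}{100}} = \left(\left(-456\right) \left(-349\right) + \frac{12065}{1808}\right) + \sqrt{\frac{68901}{100}} = \left(159144 + \frac{12065}{1808}\right) + \frac{\sqrt{68901}}{10} = \frac{287744417}{1808} + \frac{\sqrt{68901}}{10}$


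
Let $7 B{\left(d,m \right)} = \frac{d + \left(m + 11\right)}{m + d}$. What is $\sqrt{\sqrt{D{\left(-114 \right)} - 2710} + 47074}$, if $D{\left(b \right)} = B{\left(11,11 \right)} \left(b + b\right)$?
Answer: $\frac{\sqrt{2306626 + 28 i \sqrt{8449}}}{7} \approx 216.97 + 0.12104 i$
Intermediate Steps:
$B{\left(d,m \right)} = \frac{11 + d + m}{7 \left(d + m\right)}$ ($B{\left(d,m \right)} = \frac{\left(d + \left(m + 11\right)\right) \frac{1}{m + d}}{7} = \frac{\left(d + \left(11 + m\right)\right) \frac{1}{d + m}}{7} = \frac{\left(11 + d + m\right) \frac{1}{d + m}}{7} = \frac{\frac{1}{d + m} \left(11 + d + m\right)}{7} = \frac{11 + d + m}{7 \left(d + m\right)}$)
$D{\left(b \right)} = \frac{3 b}{7}$ ($D{\left(b \right)} = \frac{11 + 11 + 11}{7 \left(11 + 11\right)} \left(b + b\right) = \frac{1}{7} \cdot \frac{1}{22} \cdot 33 \cdot 2 b = \frac{3 \cdot 2 b}{14} = \frac{3 b}{7}$)
$\sqrt{\sqrt{D{\left(-114 \right)} - 2710} + 47074} = \sqrt{\sqrt{\frac{3}{7} \left(-114\right) - 2710} + 47074} = \sqrt{\sqrt{- \frac{342}{7} - 2710} + 47074} = \sqrt{\sqrt{- \frac{19312}{7}} + 47074} = \sqrt{\frac{4 i \sqrt{8449}}{7} + 47074} = \sqrt{47074 + \frac{4 i \sqrt{8449}}{7}}$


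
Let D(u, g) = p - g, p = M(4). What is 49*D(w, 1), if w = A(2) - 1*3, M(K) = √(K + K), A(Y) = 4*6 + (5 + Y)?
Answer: -49 + 98*√2 ≈ 89.593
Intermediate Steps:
A(Y) = 29 + Y (A(Y) = 24 + (5 + Y) = 29 + Y)
M(K) = √2*√K (M(K) = √(2*K) = √2*√K)
p = 2*√2 (p = √2*√4 = √2*2 = 2*√2 ≈ 2.8284)
w = 28 (w = (29 + 2) - 1*3 = 31 - 3 = 28)
D(u, g) = -g + 2*√2 (D(u, g) = 2*√2 - g = -g + 2*√2)
49*D(w, 1) = 49*(-1*1 + 2*√2) = 49*(-1 + 2*√2) = -49 + 98*√2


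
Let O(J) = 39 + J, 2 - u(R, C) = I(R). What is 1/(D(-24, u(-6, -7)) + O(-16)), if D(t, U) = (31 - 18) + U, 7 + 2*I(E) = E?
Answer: 2/89 ≈ 0.022472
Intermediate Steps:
I(E) = -7/2 + E/2
u(R, C) = 11/2 - R/2 (u(R, C) = 2 - (-7/2 + R/2) = 2 + (7/2 - R/2) = 11/2 - R/2)
D(t, U) = 13 + U
1/(D(-24, u(-6, -7)) + O(-16)) = 1/((13 + (11/2 - ½*(-6))) + (39 - 16)) = 1/((13 + (11/2 + 3)) + 23) = 1/((13 + 17/2) + 23) = 1/(43/2 + 23) = 1/(89/2) = 2/89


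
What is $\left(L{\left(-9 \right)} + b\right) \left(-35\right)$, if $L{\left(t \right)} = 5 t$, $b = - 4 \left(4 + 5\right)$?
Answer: $2835$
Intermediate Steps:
$b = -36$ ($b = \left(-4\right) 9 = -36$)
$\left(L{\left(-9 \right)} + b\right) \left(-35\right) = \left(5 \left(-9\right) - 36\right) \left(-35\right) = \left(-45 - 36\right) \left(-35\right) = \left(-81\right) \left(-35\right) = 2835$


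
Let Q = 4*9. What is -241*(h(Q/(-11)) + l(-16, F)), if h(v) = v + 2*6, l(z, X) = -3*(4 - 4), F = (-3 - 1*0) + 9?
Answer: -23136/11 ≈ -2103.3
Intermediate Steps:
F = 6 (F = (-3 + 0) + 9 = -3 + 9 = 6)
Q = 36
l(z, X) = 0 (l(z, X) = -3*0 = 0)
h(v) = 12 + v (h(v) = v + 12 = 12 + v)
-241*(h(Q/(-11)) + l(-16, F)) = -241*((12 + 36/(-11)) + 0) = -241*((12 + 36*(-1/11)) + 0) = -241*((12 - 36/11) + 0) = -241*(96/11 + 0) = -241*96/11 = -23136/11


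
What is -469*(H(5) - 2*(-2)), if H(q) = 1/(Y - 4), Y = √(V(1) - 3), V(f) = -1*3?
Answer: -19698/11 + 469*I*√6/22 ≈ -1790.7 + 52.219*I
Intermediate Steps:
V(f) = -3
Y = I*√6 (Y = √(-3 - 3) = √(-6) = I*√6 ≈ 2.4495*I)
H(q) = 1/(-4 + I*√6) (H(q) = 1/(I*√6 - 4) = 1/(-4 + I*√6))
-469*(H(5) - 2*(-2)) = -469*((-2/11 - I*√6/22) - 2*(-2)) = -469*((-2/11 - I*√6/22) + 4) = -469*(42/11 - I*√6/22) = -19698/11 + 469*I*√6/22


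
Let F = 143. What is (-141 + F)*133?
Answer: 266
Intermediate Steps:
(-141 + F)*133 = (-141 + 143)*133 = 2*133 = 266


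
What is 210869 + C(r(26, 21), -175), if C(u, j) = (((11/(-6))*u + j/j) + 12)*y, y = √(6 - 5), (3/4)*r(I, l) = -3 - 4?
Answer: 1898092/9 ≈ 2.1090e+5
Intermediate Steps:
r(I, l) = -28/3 (r(I, l) = 4*(-3 - 4)/3 = (4/3)*(-7) = -28/3)
y = 1 (y = √1 = 1)
C(u, j) = 13 - 11*u/6 (C(u, j) = (((11/(-6))*u + j/j) + 12)*1 = (((11*(-⅙))*u + 1) + 12)*1 = ((-11*u/6 + 1) + 12)*1 = ((1 - 11*u/6) + 12)*1 = (13 - 11*u/6)*1 = 13 - 11*u/6)
210869 + C(r(26, 21), -175) = 210869 + (13 - 11/6*(-28/3)) = 210869 + (13 + 154/9) = 210869 + 271/9 = 1898092/9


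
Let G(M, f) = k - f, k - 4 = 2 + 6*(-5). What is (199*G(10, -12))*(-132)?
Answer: 315216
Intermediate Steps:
k = -24 (k = 4 + (2 + 6*(-5)) = 4 + (2 - 30) = 4 - 28 = -24)
G(M, f) = -24 - f
(199*G(10, -12))*(-132) = (199*(-24 - 1*(-12)))*(-132) = (199*(-24 + 12))*(-132) = (199*(-12))*(-132) = -2388*(-132) = 315216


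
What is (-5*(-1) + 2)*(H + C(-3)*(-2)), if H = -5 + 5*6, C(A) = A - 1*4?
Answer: 273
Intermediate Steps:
C(A) = -4 + A (C(A) = A - 4 = -4 + A)
H = 25 (H = -5 + 30 = 25)
(-5*(-1) + 2)*(H + C(-3)*(-2)) = (-5*(-1) + 2)*(25 + (-4 - 3)*(-2)) = (5 + 2)*(25 - 7*(-2)) = 7*(25 + 14) = 7*39 = 273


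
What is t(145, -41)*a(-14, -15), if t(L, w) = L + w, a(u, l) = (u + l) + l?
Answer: -4576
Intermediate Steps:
a(u, l) = u + 2*l (a(u, l) = (l + u) + l = u + 2*l)
t(145, -41)*a(-14, -15) = (145 - 41)*(-14 + 2*(-15)) = 104*(-14 - 30) = 104*(-44) = -4576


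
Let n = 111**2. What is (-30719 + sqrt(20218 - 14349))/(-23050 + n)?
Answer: 30719/10729 - sqrt(5869)/10729 ≈ 2.8560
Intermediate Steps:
n = 12321
(-30719 + sqrt(20218 - 14349))/(-23050 + n) = (-30719 + sqrt(20218 - 14349))/(-23050 + 12321) = (-30719 + sqrt(5869))/(-10729) = (-30719 + sqrt(5869))*(-1/10729) = 30719/10729 - sqrt(5869)/10729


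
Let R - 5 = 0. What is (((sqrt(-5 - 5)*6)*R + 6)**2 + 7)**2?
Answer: 78931849 - 6449040*I*sqrt(10) ≈ 7.8932e+7 - 2.0394e+7*I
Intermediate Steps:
R = 5 (R = 5 + 0 = 5)
(((sqrt(-5 - 5)*6)*R + 6)**2 + 7)**2 = (((sqrt(-5 - 5)*6)*5 + 6)**2 + 7)**2 = (((sqrt(-10)*6)*5 + 6)**2 + 7)**2 = ((((I*sqrt(10))*6)*5 + 6)**2 + 7)**2 = (((6*I*sqrt(10))*5 + 6)**2 + 7)**2 = ((30*I*sqrt(10) + 6)**2 + 7)**2 = ((6 + 30*I*sqrt(10))**2 + 7)**2 = (7 + (6 + 30*I*sqrt(10))**2)**2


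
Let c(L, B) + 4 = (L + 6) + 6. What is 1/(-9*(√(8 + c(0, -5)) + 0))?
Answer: -1/36 ≈ -0.027778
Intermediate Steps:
c(L, B) = 8 + L (c(L, B) = -4 + ((L + 6) + 6) = -4 + ((6 + L) + 6) = -4 + (12 + L) = 8 + L)
1/(-9*(√(8 + c(0, -5)) + 0)) = 1/(-9*(√(8 + (8 + 0)) + 0)) = 1/(-9*(√(8 + 8) + 0)) = 1/(-9*(√16 + 0)) = 1/(-9*(4 + 0)) = 1/(-9*4) = 1/(-36) = -1/36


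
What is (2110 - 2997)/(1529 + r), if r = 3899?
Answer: -887/5428 ≈ -0.16341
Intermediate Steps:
(2110 - 2997)/(1529 + r) = (2110 - 2997)/(1529 + 3899) = -887/5428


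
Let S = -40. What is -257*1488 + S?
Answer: -382456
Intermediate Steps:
-257*1488 + S = -257*1488 - 40 = -382416 - 40 = -382456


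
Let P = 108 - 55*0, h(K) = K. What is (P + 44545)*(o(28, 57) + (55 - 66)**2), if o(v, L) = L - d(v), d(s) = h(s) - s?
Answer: 7948234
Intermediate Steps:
P = 108 (P = 108 + 0 = 108)
d(s) = 0 (d(s) = s - s = 0)
o(v, L) = L (o(v, L) = L - 1*0 = L + 0 = L)
(P + 44545)*(o(28, 57) + (55 - 66)**2) = (108 + 44545)*(57 + (55 - 66)**2) = 44653*(57 + (-11)**2) = 44653*(57 + 121) = 44653*178 = 7948234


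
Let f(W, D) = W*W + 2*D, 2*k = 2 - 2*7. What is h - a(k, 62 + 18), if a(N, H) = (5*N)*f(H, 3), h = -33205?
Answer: 158975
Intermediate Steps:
k = -6 (k = (2 - 2*7)/2 = (2 - 14)/2 = (1/2)*(-12) = -6)
f(W, D) = W**2 + 2*D
a(N, H) = 5*N*(6 + H**2) (a(N, H) = (5*N)*(H**2 + 2*3) = (5*N)*(H**2 + 6) = (5*N)*(6 + H**2) = 5*N*(6 + H**2))
h - a(k, 62 + 18) = -33205 - 5*(-6)*(6 + (62 + 18)**2) = -33205 - 5*(-6)*(6 + 80**2) = -33205 - 5*(-6)*(6 + 6400) = -33205 - 5*(-6)*6406 = -33205 - 1*(-192180) = -33205 + 192180 = 158975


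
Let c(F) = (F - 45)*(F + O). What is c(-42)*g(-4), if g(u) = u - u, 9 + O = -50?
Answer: 0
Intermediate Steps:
O = -59 (O = -9 - 50 = -59)
g(u) = 0
c(F) = (-59 + F)*(-45 + F) (c(F) = (F - 45)*(F - 59) = (-45 + F)*(-59 + F) = (-59 + F)*(-45 + F))
c(-42)*g(-4) = (2655 + (-42)² - 104*(-42))*0 = (2655 + 1764 + 4368)*0 = 8787*0 = 0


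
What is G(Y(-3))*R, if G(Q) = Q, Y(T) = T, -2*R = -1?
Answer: -3/2 ≈ -1.5000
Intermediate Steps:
R = 1/2 (R = -1/2*(-1) = 1/2 ≈ 0.50000)
G(Y(-3))*R = -3*1/2 = -3/2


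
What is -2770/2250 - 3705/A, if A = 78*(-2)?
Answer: 20267/900 ≈ 22.519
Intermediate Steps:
A = -156
-2770/2250 - 3705/A = -2770/2250 - 3705/(-156) = -2770*1/2250 - 3705*(-1/156) = -277/225 + 95/4 = 20267/900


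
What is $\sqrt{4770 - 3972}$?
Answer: $\sqrt{798} \approx 28.249$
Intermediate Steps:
$\sqrt{4770 - 3972} = \sqrt{798}$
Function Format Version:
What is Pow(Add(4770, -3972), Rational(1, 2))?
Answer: Pow(798, Rational(1, 2)) ≈ 28.249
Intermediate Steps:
Pow(Add(4770, -3972), Rational(1, 2)) = Pow(798, Rational(1, 2))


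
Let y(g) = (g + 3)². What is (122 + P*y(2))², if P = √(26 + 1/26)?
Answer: 810109/26 + 3050*√17602/13 ≈ 62285.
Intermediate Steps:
y(g) = (3 + g)²
P = √17602/26 (P = √(26 + 1/26) = √(677/26) = √17602/26 ≈ 5.1028)
(122 + P*y(2))² = (122 + (√17602/26)*(3 + 2)²)² = (122 + (√17602/26)*5²)² = (122 + (√17602/26)*25)² = (122 + 25*√17602/26)²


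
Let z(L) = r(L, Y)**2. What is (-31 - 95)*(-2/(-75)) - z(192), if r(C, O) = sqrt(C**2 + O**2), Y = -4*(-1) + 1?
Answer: -922309/25 ≈ -36892.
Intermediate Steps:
Y = 5 (Y = 4 + 1 = 5)
z(L) = 25 + L**2 (z(L) = (sqrt(L**2 + 5**2))**2 = (sqrt(L**2 + 25))**2 = (sqrt(25 + L**2))**2 = 25 + L**2)
(-31 - 95)*(-2/(-75)) - z(192) = (-31 - 95)*(-2/(-75)) - (25 + 192**2) = -(-252)*(-1)/75 - (25 + 36864) = -126*2/75 - 1*36889 = -84/25 - 36889 = -922309/25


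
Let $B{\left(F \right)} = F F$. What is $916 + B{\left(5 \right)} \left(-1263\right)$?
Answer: $-30659$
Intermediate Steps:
$B{\left(F \right)} = F^{2}$
$916 + B{\left(5 \right)} \left(-1263\right) = 916 + 5^{2} \left(-1263\right) = 916 + 25 \left(-1263\right) = 916 - 31575 = -30659$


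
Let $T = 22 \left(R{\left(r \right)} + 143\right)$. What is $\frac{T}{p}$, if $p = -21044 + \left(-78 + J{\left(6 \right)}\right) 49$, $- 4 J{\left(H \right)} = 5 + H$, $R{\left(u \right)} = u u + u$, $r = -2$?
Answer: $- \frac{12760}{100003} \approx -0.1276$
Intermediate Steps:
$R{\left(u \right)} = u + u^{2}$ ($R{\left(u \right)} = u^{2} + u = u + u^{2}$)
$J{\left(H \right)} = - \frac{5}{4} - \frac{H}{4}$ ($J{\left(H \right)} = - \frac{5 + H}{4} = - \frac{5}{4} - \frac{H}{4}$)
$p = - \frac{100003}{4}$ ($p = -21044 + \left(-78 - \frac{11}{4}\right) 49 = -21044 - \frac{15827}{4} = - \frac{100003}{4} \approx -25001.0$)
$T = 3190$ ($T = 22 \left(- 2 \left(1 - 2\right) + 143\right) = 22 \left(\left(-2\right) \left(-1\right) + 143\right) = 22 \left(2 + 143\right) = 22 \cdot 145 = 3190$)
$\frac{T}{p} = \frac{3190}{- \frac{100003}{4}} = 3190 \left(- \frac{4}{100003}\right) = - \frac{12760}{100003}$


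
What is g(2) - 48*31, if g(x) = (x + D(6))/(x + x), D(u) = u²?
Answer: -2957/2 ≈ -1478.5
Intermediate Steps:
g(x) = (36 + x)/(2*x) (g(x) = (x + 6²)/(x + x) = (x + 36)/((2*x)) = (36 + x)*(1/(2*x)) = (36 + x)/(2*x))
g(2) - 48*31 = (½)*(36 + 2)/2 - 48*31 = (½)*(½)*38 - 1488 = 19/2 - 1488 = -2957/2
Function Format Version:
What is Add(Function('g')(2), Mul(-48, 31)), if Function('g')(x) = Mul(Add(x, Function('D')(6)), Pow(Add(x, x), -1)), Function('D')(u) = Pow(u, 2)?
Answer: Rational(-2957, 2) ≈ -1478.5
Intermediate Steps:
Function('g')(x) = Mul(Rational(1, 2), Pow(x, -1), Add(36, x)) (Function('g')(x) = Mul(Add(x, Pow(6, 2)), Pow(Add(x, x), -1)) = Mul(Add(x, 36), Pow(Mul(2, x), -1)) = Mul(Add(36, x), Mul(Rational(1, 2), Pow(x, -1))) = Mul(Rational(1, 2), Pow(x, -1), Add(36, x)))
Add(Function('g')(2), Mul(-48, 31)) = Add(Mul(Rational(1, 2), Pow(2, -1), Add(36, 2)), Mul(-48, 31)) = Add(Mul(Rational(1, 2), Rational(1, 2), 38), -1488) = Add(Rational(19, 2), -1488) = Rational(-2957, 2)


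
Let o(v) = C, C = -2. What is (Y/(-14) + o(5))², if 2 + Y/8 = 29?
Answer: 14884/49 ≈ 303.75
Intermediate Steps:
o(v) = -2
Y = 216 (Y = -16 + 8*29 = -16 + 232 = 216)
(Y/(-14) + o(5))² = (216/(-14) - 2)² = (216*(-1/14) - 2)² = (-108/7 - 2)² = (-122/7)² = 14884/49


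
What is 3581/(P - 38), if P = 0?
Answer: -3581/38 ≈ -94.237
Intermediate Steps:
3581/(P - 38) = 3581/(0 - 38) = 3581/(-38) = -1/38*3581 = -3581/38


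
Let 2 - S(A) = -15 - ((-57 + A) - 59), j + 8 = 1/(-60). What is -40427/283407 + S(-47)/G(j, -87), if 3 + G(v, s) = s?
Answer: 6289832/4251105 ≈ 1.4796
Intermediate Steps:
j = -481/60 (j = -8 + 1/(-60) = -8 - 1/60 = -481/60 ≈ -8.0167)
S(A) = -99 + A (S(A) = 2 - (-15 - ((-57 + A) - 59)) = 2 - (-15 - (-116 + A)) = 2 - (-15 + (116 - A)) = 2 - (101 - A) = 2 + (-101 + A) = -99 + A)
G(v, s) = -3 + s
-40427/283407 + S(-47)/G(j, -87) = -40427/283407 + (-99 - 47)/(-3 - 87) = -40427*1/283407 - 146/(-90) = -40427/283407 - 146*(-1/90) = -40427/283407 + 73/45 = 6289832/4251105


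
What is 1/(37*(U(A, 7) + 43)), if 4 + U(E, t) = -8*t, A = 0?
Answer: -1/629 ≈ -0.0015898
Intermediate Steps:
U(E, t) = -4 - 8*t
1/(37*(U(A, 7) + 43)) = 1/(37*((-4 - 8*7) + 43)) = 1/(37*((-4 - 56) + 43)) = 1/(37*(-60 + 43)) = 1/(37*(-17)) = 1/(-629) = -1/629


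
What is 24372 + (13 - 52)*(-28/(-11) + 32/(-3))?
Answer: 271576/11 ≈ 24689.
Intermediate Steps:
24372 + (13 - 52)*(-28/(-11) + 32/(-3)) = 24372 - 39*(-28*(-1/11) + 32*(-⅓)) = 24372 - 39*(28/11 - 32/3) = 24372 - 39*(-268/33) = 24372 + 3484/11 = 271576/11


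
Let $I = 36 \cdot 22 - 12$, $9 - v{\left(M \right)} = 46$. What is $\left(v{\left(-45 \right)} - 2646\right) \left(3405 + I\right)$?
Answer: $-11228355$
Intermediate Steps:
$v{\left(M \right)} = -37$ ($v{\left(M \right)} = 9 - 46 = -37$)
$I = 780$ ($I = 792 - 12 = 780$)
$\left(v{\left(-45 \right)} - 2646\right) \left(3405 + I\right) = \left(-37 - 2646\right) \left(3405 + 780\right) = \left(-2683\right) 4185 = -11228355$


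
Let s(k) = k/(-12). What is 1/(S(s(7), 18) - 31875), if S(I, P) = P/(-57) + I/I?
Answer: -19/605612 ≈ -3.1373e-5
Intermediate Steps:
s(k) = -k/12 (s(k) = k*(-1/12) = -k/12)
S(I, P) = 1 - P/57 (S(I, P) = P*(-1/57) + 1 = -P/57 + 1 = 1 - P/57)
1/(S(s(7), 18) - 31875) = 1/((1 - 1/57*18) - 31875) = 1/((1 - 6/19) - 31875) = 1/(13/19 - 31875) = 1/(-605612/19) = -19/605612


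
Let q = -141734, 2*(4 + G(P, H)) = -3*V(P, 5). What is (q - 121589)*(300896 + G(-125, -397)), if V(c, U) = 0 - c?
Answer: -158364822107/2 ≈ -7.9182e+10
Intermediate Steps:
V(c, U) = -c
G(P, H) = -4 + 3*P/2 (G(P, H) = -4 + (-(-3)*P)/2 = -4 + (3*P)/2 = -4 + 3*P/2)
(q - 121589)*(300896 + G(-125, -397)) = (-141734 - 121589)*(300896 + (-4 + (3/2)*(-125))) = -263323*(300896 + (-4 - 375/2)) = -263323*(300896 - 383/2) = -263323*601409/2 = -158364822107/2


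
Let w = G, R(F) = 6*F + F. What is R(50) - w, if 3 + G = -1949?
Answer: 2302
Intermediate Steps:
R(F) = 7*F
G = -1952 (G = -3 - 1949 = -1952)
w = -1952
R(50) - w = 7*50 - 1*(-1952) = 350 + 1952 = 2302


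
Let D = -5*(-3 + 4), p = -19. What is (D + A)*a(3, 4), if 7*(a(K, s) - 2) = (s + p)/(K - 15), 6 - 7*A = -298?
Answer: 16409/196 ≈ 83.719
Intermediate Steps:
A = 304/7 (A = 6/7 - ⅐*(-298) = 6/7 + 298/7 = 304/7 ≈ 43.429)
a(K, s) = 2 + (-19 + s)/(7*(-15 + K)) (a(K, s) = 2 + ((s - 19)/(K - 15))/7 = 2 + ((-19 + s)/(-15 + K))/7 = 2 + (-19 + s)/(7*(-15 + K)))
D = -5 (D = -5*1 = -5)
(D + A)*a(3, 4) = (-5 + 304/7)*((-229 + 4 + 14*3)/(7*(-15 + 3))) = 269*((⅐)*(-229 + 4 + 42)/(-12))/7 = 269*((⅐)*(-1/12)*(-183))/7 = (269/7)*(61/28) = 16409/196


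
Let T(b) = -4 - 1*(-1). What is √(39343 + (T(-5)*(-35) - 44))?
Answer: 2*√9851 ≈ 198.50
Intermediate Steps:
T(b) = -3 (T(b) = -4 + 1 = -3)
√(39343 + (T(-5)*(-35) - 44)) = √(39343 + (-3*(-35) - 44)) = √(39343 + (105 - 44)) = √(39343 + 61) = √39404 = 2*√9851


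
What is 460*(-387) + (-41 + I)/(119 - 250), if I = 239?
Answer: -23320818/131 ≈ -1.7802e+5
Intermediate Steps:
460*(-387) + (-41 + I)/(119 - 250) = 460*(-387) + (-41 + 239)/(119 - 250) = -178020 + 198/(-131) = -178020 + 198*(-1/131) = -178020 - 198/131 = -23320818/131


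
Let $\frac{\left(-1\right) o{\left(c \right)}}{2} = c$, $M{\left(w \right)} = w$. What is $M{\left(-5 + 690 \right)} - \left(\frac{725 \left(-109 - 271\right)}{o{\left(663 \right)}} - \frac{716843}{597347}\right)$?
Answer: $\frac{189478844444}{396041061} \approx 478.43$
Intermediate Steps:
$o{\left(c \right)} = - 2 c$
$M{\left(-5 + 690 \right)} - \left(\frac{725 \left(-109 - 271\right)}{o{\left(663 \right)}} - \frac{716843}{597347}\right) = \left(-5 + 690\right) - \left(\frac{725 \left(-109 - 271\right)}{\left(-2\right) 663} - \frac{716843}{597347}\right) = 685 - \left(\frac{725 \left(-380\right)}{-1326} - \frac{716843}{597347}\right) = 685 - \left(\left(-275500\right) \left(- \frac{1}{1326}\right) - \frac{716843}{597347}\right) = 685 - \left(\frac{137750}{663} - \frac{716843}{597347}\right) = 685 - \frac{81809282341}{396041061} = \frac{189478844444}{396041061}$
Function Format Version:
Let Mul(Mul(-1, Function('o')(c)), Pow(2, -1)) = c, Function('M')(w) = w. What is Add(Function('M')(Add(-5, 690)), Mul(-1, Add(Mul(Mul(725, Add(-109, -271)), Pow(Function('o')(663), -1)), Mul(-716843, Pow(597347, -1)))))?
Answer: Rational(189478844444, 396041061) ≈ 478.43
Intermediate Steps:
Function('o')(c) = Mul(-2, c)
Add(Function('M')(Add(-5, 690)), Mul(-1, Add(Mul(Mul(725, Add(-109, -271)), Pow(Function('o')(663), -1)), Mul(-716843, Pow(597347, -1))))) = Add(Add(-5, 690), Mul(-1, Add(Mul(Mul(725, Add(-109, -271)), Pow(Mul(-2, 663), -1)), Mul(-716843, Pow(597347, -1))))) = Add(685, Mul(-1, Add(Mul(Mul(725, -380), Pow(-1326, -1)), Mul(-716843, Rational(1, 597347))))) = Add(685, Mul(-1, Add(Mul(-275500, Rational(-1, 1326)), Rational(-716843, 597347)))) = Add(685, Mul(-1, Add(Rational(137750, 663), Rational(-716843, 597347)))) = Add(685, Mul(-1, Rational(81809282341, 396041061))) = Add(685, Rational(-81809282341, 396041061)) = Rational(189478844444, 396041061)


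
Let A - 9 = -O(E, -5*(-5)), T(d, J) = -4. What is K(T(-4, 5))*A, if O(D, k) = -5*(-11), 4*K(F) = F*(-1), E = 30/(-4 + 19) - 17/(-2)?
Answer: -46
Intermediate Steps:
E = 21/2 (E = 30/15 - 17*(-½) = 30*(1/15) + 17/2 = 2 + 17/2 = 21/2 ≈ 10.500)
K(F) = -F/4 (K(F) = (F*(-1))/4 = (-F)/4 = -F/4)
O(D, k) = 55
A = -46 (A = 9 - 1*55 = 9 - 55 = -46)
K(T(-4, 5))*A = -¼*(-4)*(-46) = 1*(-46) = -46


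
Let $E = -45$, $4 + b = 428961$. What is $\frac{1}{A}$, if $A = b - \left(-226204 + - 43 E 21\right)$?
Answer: $\frac{1}{614526} \approx 1.6273 \cdot 10^{-6}$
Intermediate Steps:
$b = 428957$ ($b = -4 + 428961 = 428957$)
$A = 614526$ ($A = 428957 - \left(-226204 + \left(-43\right) \left(-45\right) 21\right) = 428957 - \left(-226204 + 1935 \cdot 21\right) = 428957 - \left(-226204 + 40635\right) = 428957 - -185569 = 428957 + 185569 = 614526$)
$\frac{1}{A} = \frac{1}{614526}$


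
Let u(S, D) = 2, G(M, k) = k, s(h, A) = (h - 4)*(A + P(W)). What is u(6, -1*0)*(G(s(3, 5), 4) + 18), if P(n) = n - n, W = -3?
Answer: 44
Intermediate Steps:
P(n) = 0
s(h, A) = A*(-4 + h) (s(h, A) = (h - 4)*(A + 0) = (-4 + h)*A = A*(-4 + h))
u(6, -1*0)*(G(s(3, 5), 4) + 18) = 2*(4 + 18) = 2*22 = 44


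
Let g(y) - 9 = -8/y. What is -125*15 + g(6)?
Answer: -5602/3 ≈ -1867.3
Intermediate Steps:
g(y) = 9 - 8/y
-125*15 + g(6) = -125*15 + (9 - 8/6) = -1875 + (9 - 8*⅙) = -1875 + (9 - 4/3) = -1875 + 23/3 = -5602/3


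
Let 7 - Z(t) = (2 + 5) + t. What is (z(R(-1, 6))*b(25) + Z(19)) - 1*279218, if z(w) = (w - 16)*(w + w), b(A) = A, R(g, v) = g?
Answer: -278387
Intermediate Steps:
Z(t) = -t (Z(t) = 7 - ((2 + 5) + t) = 7 - (7 + t) = 7 + (-7 - t) = -t)
z(w) = 2*w*(-16 + w) (z(w) = (-16 + w)*(2*w) = 2*w*(-16 + w))
(z(R(-1, 6))*b(25) + Z(19)) - 1*279218 = ((2*(-1)*(-16 - 1))*25 - 1*19) - 1*279218 = ((2*(-1)*(-17))*25 - 19) - 279218 = (34*25 - 19) - 279218 = (850 - 19) - 279218 = 831 - 279218 = -278387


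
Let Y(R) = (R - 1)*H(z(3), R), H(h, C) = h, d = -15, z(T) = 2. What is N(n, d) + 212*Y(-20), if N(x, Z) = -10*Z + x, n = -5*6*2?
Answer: -8814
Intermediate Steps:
n = -60 (n = -30*2 = -60)
Y(R) = -2 + 2*R (Y(R) = (R - 1)*2 = (-1 + R)*2 = -2 + 2*R)
N(x, Z) = x - 10*Z
N(n, d) + 212*Y(-20) = (-60 - 10*(-15)) + 212*(-2 + 2*(-20)) = (-60 + 150) + 212*(-2 - 40) = 90 + 212*(-42) = 90 - 8904 = -8814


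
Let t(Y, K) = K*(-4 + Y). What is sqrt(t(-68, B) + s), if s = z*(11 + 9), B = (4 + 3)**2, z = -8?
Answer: 2*I*sqrt(922) ≈ 60.729*I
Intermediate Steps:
B = 49 (B = 7**2 = 49)
s = -160 (s = -8*(11 + 9) = -8*20 = -160)
sqrt(t(-68, B) + s) = sqrt(49*(-4 - 68) - 160) = sqrt(49*(-72) - 160) = sqrt(-3528 - 160) = sqrt(-3688) = 2*I*sqrt(922)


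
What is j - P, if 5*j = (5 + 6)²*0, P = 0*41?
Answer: 0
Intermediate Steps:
P = 0
j = 0 (j = ((5 + 6)²*0)/5 = (11²*0)/5 = (121*0)/5 = (⅕)*0 = 0)
j - P = 0 - 1*0 = 0 + 0 = 0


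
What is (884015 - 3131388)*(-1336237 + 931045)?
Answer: 910617560616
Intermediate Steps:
(884015 - 3131388)*(-1336237 + 931045) = -2247373*(-405192) = 910617560616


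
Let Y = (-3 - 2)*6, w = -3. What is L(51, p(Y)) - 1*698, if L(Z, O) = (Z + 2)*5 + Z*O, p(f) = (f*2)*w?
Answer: 8747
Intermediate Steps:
Y = -30 (Y = -5*6 = -30)
p(f) = -6*f (p(f) = (f*2)*(-3) = (2*f)*(-3) = -6*f)
L(Z, O) = 10 + 5*Z + O*Z (L(Z, O) = (2 + Z)*5 + O*Z = (10 + 5*Z) + O*Z = 10 + 5*Z + O*Z)
L(51, p(Y)) - 1*698 = (10 + 5*51 - 6*(-30)*51) - 1*698 = (10 + 255 + 180*51) - 698 = (10 + 255 + 9180) - 698 = 9445 - 698 = 8747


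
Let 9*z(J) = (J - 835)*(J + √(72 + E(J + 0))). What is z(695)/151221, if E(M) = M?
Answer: -13900/194427 - 20*√767/194427 ≈ -0.074341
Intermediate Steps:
z(J) = (-835 + J)*(J + √(72 + J))/9 (z(J) = ((J - 835)*(J + √(72 + (J + 0))))/9 = ((-835 + J)*(J + √(72 + J)))/9 = (-835 + J)*(J + √(72 + J))/9)
z(695)/151221 = (-835/9*695 - 835*√(72 + 695)/9 + (⅑)*695² + (⅑)*695*√(72 + 695))/151221 = (-580325/9 - 835*√767/9 + (⅑)*483025 + (⅑)*695*√767)*(1/151221) = (-580325/9 - 835*√767/9 + 483025/9 + 695*√767/9)*(1/151221) = (-97300/9 - 140*√767/9)*(1/151221) = -13900/194427 - 20*√767/194427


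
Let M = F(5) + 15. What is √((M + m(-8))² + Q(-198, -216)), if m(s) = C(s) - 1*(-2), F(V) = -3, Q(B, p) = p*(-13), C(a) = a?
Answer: 6*√79 ≈ 53.329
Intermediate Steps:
Q(B, p) = -13*p
m(s) = 2 + s (m(s) = s - 1*(-2) = s + 2 = 2 + s)
M = 12 (M = -3 + 15 = 12)
√((M + m(-8))² + Q(-198, -216)) = √((12 + (2 - 8))² - 13*(-216)) = √((12 - 6)² + 2808) = √(6² + 2808) = √(36 + 2808) = √2844 = 6*√79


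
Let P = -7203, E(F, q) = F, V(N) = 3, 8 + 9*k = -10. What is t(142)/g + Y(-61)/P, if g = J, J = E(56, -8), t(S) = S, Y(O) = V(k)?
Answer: 24349/9604 ≈ 2.5353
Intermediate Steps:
k = -2 (k = -8/9 + (⅑)*(-10) = -8/9 - 10/9 = -2)
Y(O) = 3
J = 56
g = 56
t(142)/g + Y(-61)/P = 142/56 + 3/(-7203) = 142*(1/56) + 3*(-1/7203) = 71/28 - 1/2401 = 24349/9604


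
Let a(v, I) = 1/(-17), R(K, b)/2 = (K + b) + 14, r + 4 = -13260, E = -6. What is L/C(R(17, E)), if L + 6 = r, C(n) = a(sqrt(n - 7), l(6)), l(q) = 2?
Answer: 225590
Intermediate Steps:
r = -13264 (r = -4 - 13260 = -13264)
R(K, b) = 28 + 2*K + 2*b (R(K, b) = 2*((K + b) + 14) = 2*(14 + K + b) = 28 + 2*K + 2*b)
a(v, I) = -1/17
C(n) = -1/17
L = -13270 (L = -6 - 13264 = -13270)
L/C(R(17, E)) = -13270/(-1/17) = -13270*(-17) = 225590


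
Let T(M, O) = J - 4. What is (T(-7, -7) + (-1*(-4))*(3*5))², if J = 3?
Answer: 3481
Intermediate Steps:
T(M, O) = -1 (T(M, O) = 3 - 4 = -1)
(T(-7, -7) + (-1*(-4))*(3*5))² = (-1 + (-1*(-4))*(3*5))² = (-1 + 4*15)² = (-1 + 60)² = 59² = 3481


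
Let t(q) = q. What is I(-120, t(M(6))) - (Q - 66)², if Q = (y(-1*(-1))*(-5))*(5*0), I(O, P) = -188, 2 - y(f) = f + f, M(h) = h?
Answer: -4544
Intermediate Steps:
y(f) = 2 - 2*f (y(f) = 2 - (f + f) = 2 - 2*f)
Q = 0 (Q = ((2 - (-2)*(-1))*(-5))*(5*0) = ((2 - 2*1)*(-5))*0 = ((2 - 2)*(-5))*0 = (0*(-5))*0 = 0*0 = 0)
I(-120, t(M(6))) - (Q - 66)² = -188 - (0 - 66)² = -188 - 1*(-66)² = -188 - 1*4356 = -188 - 4356 = -4544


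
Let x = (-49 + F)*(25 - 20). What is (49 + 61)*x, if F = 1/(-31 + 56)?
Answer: -26928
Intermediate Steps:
F = 1/25 ≈ 0.040000
x = -1224/5 (x = (-49 + 1/25)*(25 - 20) = -1224/25*5 = -1224/5 ≈ -244.80)
(49 + 61)*x = (49 + 61)*(-1224/5) = 110*(-1224/5) = -26928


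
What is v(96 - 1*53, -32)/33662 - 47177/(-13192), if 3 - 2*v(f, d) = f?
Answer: 793904167/222034552 ≈ 3.5756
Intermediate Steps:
v(f, d) = 3/2 - f/2
v(96 - 1*53, -32)/33662 - 47177/(-13192) = (3/2 - (96 - 1*53)/2)/33662 - 47177/(-13192) = (3/2 - (96 - 53)/2)*(1/33662) - 47177*(-1/13192) = (3/2 - ½*43)*(1/33662) + 47177/13192 = (3/2 - 43/2)*(1/33662) + 47177/13192 = -20*1/33662 + 47177/13192 = -10/16831 + 47177/13192 = 793904167/222034552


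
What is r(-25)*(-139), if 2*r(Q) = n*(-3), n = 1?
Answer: 417/2 ≈ 208.50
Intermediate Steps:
r(Q) = -3/2 (r(Q) = (1*(-3))/2 = (½)*(-3) = -3/2)
r(-25)*(-139) = -3/2*(-139) = 417/2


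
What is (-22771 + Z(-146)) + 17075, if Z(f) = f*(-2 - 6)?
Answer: -4528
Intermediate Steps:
Z(f) = -8*f (Z(f) = f*(-8) = -8*f)
(-22771 + Z(-146)) + 17075 = (-22771 - 8*(-146)) + 17075 = (-22771 + 1168) + 17075 = -21603 + 17075 = -4528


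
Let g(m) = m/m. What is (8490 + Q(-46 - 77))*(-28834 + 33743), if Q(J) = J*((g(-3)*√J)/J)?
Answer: 41677410 + 4909*I*√123 ≈ 4.1677e+7 + 54443.0*I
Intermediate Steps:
g(m) = 1
Q(J) = √J (Q(J) = J*((1*√J)/J) = J*(√J/J) = J/√J = √J)
(8490 + Q(-46 - 77))*(-28834 + 33743) = (8490 + √(-46 - 77))*(-28834 + 33743) = (8490 + √(-123))*4909 = (8490 + I*√123)*4909 = 41677410 + 4909*I*√123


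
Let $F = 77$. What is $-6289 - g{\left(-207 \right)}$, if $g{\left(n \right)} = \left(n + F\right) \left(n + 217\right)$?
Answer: $-4989$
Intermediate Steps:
$g{\left(n \right)} = \left(77 + n\right) \left(217 + n\right)$ ($g{\left(n \right)} = \left(n + 77\right) \left(n + 217\right) = \left(77 + n\right) \left(217 + n\right)$)
$-6289 - g{\left(-207 \right)} = -6289 - \left(16709 + \left(-207\right)^{2} + 294 \left(-207\right)\right) = -6289 - \left(16709 + 42849 - 60858\right) = -6289 - -1300 = -6289 + 1300 = -4989$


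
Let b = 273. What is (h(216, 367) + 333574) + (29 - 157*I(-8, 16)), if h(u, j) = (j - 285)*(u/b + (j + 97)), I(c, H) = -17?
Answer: 34069024/91 ≈ 3.7439e+5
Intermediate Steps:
h(u, j) = (-285 + j)*(97 + j + u/273) (h(u, j) = (j - 285)*(u/273 + (j + 97)) = (-285 + j)*(u*(1/273) + (97 + j)) = (-285 + j)*(u/273 + (97 + j)) = (-285 + j)*(97 + j + u/273))
(h(216, 367) + 333574) + (29 - 157*I(-8, 16)) = ((-27645 + 367² - 188*367 - 95/91*216 + (1/273)*367*216) + 333574) + (29 - 157*(-17)) = ((-27645 + 134689 - 68996 - 20520/91 + 26424/91) + 333574) + (29 + 2669) = (3468272/91 + 333574) + 2698 = 33823506/91 + 2698 = 34069024/91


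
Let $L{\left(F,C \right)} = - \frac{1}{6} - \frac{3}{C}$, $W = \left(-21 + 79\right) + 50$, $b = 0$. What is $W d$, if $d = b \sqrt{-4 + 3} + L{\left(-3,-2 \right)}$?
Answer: $144$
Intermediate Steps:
$W = 108$ ($W = 58 + 50 = 108$)
$L{\left(F,C \right)} = - \frac{1}{6} - \frac{3}{C}$ ($L{\left(F,C \right)} = \left(-1\right) \frac{1}{6} - \frac{3}{C} = - \frac{1}{6} - \frac{3}{C}$)
$d = \frac{4}{3}$ ($d = 0 \sqrt{-4 + 3} + \frac{-18 - -2}{6 \left(-2\right)} = 0 \sqrt{-1} + \frac{1}{6} \left(- \frac{1}{2}\right) \left(-18 + 2\right) = 0 i + \frac{1}{6} \left(- \frac{1}{2}\right) \left(-16\right) = 0 + \frac{4}{3} = \frac{4}{3} \approx 1.3333$)
$W d = 108 \cdot \frac{4}{3} = 144$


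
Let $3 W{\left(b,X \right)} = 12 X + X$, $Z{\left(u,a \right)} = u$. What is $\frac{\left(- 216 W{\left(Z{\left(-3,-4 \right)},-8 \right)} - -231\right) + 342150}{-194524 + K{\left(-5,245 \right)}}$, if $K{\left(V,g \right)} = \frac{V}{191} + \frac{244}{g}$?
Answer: $- \frac{5457373285}{3034235067} \approx -1.7986$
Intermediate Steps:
$K{\left(V,g \right)} = \frac{244}{g} + \frac{V}{191}$ ($K{\left(V,g \right)} = V \frac{1}{191} + \frac{244}{g} = \frac{V}{191} + \frac{244}{g} = \frac{244}{g} + \frac{V}{191}$)
$W{\left(b,X \right)} = \frac{13 X}{3}$ ($W{\left(b,X \right)} = \frac{12 X + X}{3} = \frac{13 X}{3}$)
$\frac{\left(- 216 W{\left(Z{\left(-3,-4 \right)},-8 \right)} - -231\right) + 342150}{-194524 + K{\left(-5,245 \right)}} = \frac{\left(- 216 \cdot \frac{13}{3} \left(-8\right) - -231\right) + 342150}{-194524 + \left(\frac{244}{245} + \frac{1}{191} \left(-5\right)\right)} = \frac{\left(\left(-216\right) \left(- \frac{104}{3}\right) + 231\right) + 342150}{-194524 + \left(244 \cdot \frac{1}{245} - \frac{5}{191}\right)} = \frac{\left(7488 + 231\right) + 342150}{-194524 + \left(\frac{244}{245} - \frac{5}{191}\right)} = \frac{7719 + 342150}{-194524 + \frac{45379}{46795}} = \frac{349869}{- \frac{9102705201}{46795}} = 349869 \left(- \frac{46795}{9102705201}\right) = - \frac{5457373285}{3034235067}$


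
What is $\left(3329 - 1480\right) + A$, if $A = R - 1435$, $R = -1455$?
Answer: $-1041$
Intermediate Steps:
$A = -2890$ ($A = -1455 - 1435 = -2890$)
$\left(3329 - 1480\right) + A = \left(3329 - 1480\right) - 2890 = 1849 - 2890 = -1041$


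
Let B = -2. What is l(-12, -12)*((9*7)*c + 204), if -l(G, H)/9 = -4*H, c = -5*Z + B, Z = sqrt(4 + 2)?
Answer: -33696 + 136080*sqrt(6) ≈ 2.9963e+5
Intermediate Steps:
Z = sqrt(6) ≈ 2.4495
c = -2 - 5*sqrt(6) (c = -5*sqrt(6) - 2 = -2 - 5*sqrt(6) ≈ -14.247)
l(G, H) = 36*H (l(G, H) = -(-36)*H = 36*H)
l(-12, -12)*((9*7)*c + 204) = (36*(-12))*((9*7)*(-2 - 5*sqrt(6)) + 204) = -432*(63*(-2 - 5*sqrt(6)) + 204) = -432*((-126 - 315*sqrt(6)) + 204) = -432*(78 - 315*sqrt(6)) = -33696 + 136080*sqrt(6)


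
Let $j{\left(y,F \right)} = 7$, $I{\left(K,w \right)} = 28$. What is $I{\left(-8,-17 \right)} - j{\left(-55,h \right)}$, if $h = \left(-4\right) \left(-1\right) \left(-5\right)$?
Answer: $21$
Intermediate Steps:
$h = -20$ ($h = 4 \left(-5\right) = -20$)
$I{\left(-8,-17 \right)} - j{\left(-55,h \right)} = 28 - 7 = 21$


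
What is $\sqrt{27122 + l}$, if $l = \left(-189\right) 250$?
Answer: $4 i \sqrt{1258} \approx 141.87 i$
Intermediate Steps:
$l = -47250$
$\sqrt{27122 + l} = \sqrt{27122 - 47250} = \sqrt{-20128} = 4 i \sqrt{1258}$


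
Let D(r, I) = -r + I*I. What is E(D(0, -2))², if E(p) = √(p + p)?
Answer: 8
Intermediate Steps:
D(r, I) = I² - r (D(r, I) = -r + I² = I² - r)
E(p) = √2*√p (E(p) = √(2*p) = √2*√p)
E(D(0, -2))² = (√2*√((-2)² - 1*0))² = (√2*√(4 + 0))² = (√2*√4)² = (√2*2)² = (2*√2)² = 8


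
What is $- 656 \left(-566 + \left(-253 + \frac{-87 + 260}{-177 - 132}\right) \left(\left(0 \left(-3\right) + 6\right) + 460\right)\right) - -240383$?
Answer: $\frac{24140290411}{309} \approx 7.8124 \cdot 10^{7}$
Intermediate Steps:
$- 656 \left(-566 + \left(-253 + \frac{-87 + 260}{-177 - 132}\right) \left(\left(0 \left(-3\right) + 6\right) + 460\right)\right) - -240383 = - 656 \left(-566 + \left(-253 + \frac{173}{-309}\right) \left(\left(0 + 6\right) + 460\right)\right) + 240383 = - 656 \left(-566 + \left(-253 + 173 \left(- \frac{1}{309}\right)\right) \left(6 + 460\right)\right) + 240383 = - 656 \left(-566 + \left(-253 - \frac{173}{309}\right) 466\right) + 240383 = - 656 \left(-566 - \frac{36511100}{309}\right) + 240383 = \left(-656\right) \left(- \frac{36685994}{309}\right) + 240383 = \frac{24066012064}{309} + 240383 = \frac{24140290411}{309}$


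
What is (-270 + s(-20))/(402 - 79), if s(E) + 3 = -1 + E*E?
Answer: 126/323 ≈ 0.39009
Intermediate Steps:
s(E) = -4 + E² (s(E) = -3 + (-1 + E*E) = -3 + (-1 + E²) = -4 + E²)
(-270 + s(-20))/(402 - 79) = (-270 + (-4 + (-20)²))/(402 - 79) = (-270 + (-4 + 400))/323 = (-270 + 396)*(1/323) = 126*(1/323) = 126/323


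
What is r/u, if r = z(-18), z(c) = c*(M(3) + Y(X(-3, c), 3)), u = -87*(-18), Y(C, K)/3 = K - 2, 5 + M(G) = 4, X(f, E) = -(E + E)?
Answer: -2/87 ≈ -0.022988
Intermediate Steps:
X(f, E) = -2*E
M(G) = -1 (M(G) = -5 + 4 = -1)
Y(C, K) = -6 + 3*K (Y(C, K) = 3*(K - 2) = 3*(-2 + K) = -6 + 3*K)
u = 1566
z(c) = 2*c (z(c) = c*(-1 + (-6 + 3*3)) = c*(-1 + (-6 + 9)) = c*(-1 + 3) = c*2 = 2*c)
r = -36 (r = 2*(-18) = -36)
r/u = -36/1566 = -36*1/1566 = -2/87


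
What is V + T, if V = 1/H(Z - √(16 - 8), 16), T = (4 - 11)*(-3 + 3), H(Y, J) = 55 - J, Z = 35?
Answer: 1/39 ≈ 0.025641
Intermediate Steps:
T = 0 (T = -7*0 = 0)
V = 1/39 (V = 1/(55 - 1*16) = 1/(55 - 16) = 1/39 ≈ 0.025641)
V + T = 1/39 + 0 = 1/39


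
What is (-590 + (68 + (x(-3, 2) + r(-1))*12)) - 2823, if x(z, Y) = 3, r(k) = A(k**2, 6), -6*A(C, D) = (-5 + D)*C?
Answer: -3311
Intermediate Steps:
A(C, D) = -C*(-5 + D)/6 (A(C, D) = -(-5 + D)*C/6 = -C*(-5 + D)/6)
r(k) = -k**2/6 (r(k) = k**2*(5 - 1*6)/6 = k**2*(5 - 6)/6 = (1/6)*k**2*(-1) = -k**2/6)
(-590 + (68 + (x(-3, 2) + r(-1))*12)) - 2823 = (-590 + (68 + (3 - 1/6*(-1)**2)*12)) - 2823 = (-590 + (68 + (3 - 1/6*1)*12)) - 2823 = (-590 + (68 + (3 - 1/6)*12)) - 2823 = (-590 + (68 + (17/6)*12)) - 2823 = (-590 + (68 + 34)) - 2823 = (-590 + 102) - 2823 = -488 - 2823 = -3311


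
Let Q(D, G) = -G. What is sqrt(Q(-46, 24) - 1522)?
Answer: I*sqrt(1546) ≈ 39.319*I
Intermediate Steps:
sqrt(Q(-46, 24) - 1522) = sqrt(-1*24 - 1522) = sqrt(-24 - 1522) = sqrt(-1546) = I*sqrt(1546)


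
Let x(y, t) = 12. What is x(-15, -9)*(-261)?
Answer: -3132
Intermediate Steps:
x(-15, -9)*(-261) = 12*(-261) = -3132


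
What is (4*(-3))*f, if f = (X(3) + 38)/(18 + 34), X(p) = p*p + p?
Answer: -150/13 ≈ -11.538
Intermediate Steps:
X(p) = p + p² (X(p) = p² + p = p + p²)
f = 25/26 (f = (3*(1 + 3) + 38)/(18 + 34) = (3*4 + 38)/52 = (12 + 38)*(1/52) = 50*(1/52) = 25/26 ≈ 0.96154)
(4*(-3))*f = (4*(-3))*(25/26) = -12*25/26 = -150/13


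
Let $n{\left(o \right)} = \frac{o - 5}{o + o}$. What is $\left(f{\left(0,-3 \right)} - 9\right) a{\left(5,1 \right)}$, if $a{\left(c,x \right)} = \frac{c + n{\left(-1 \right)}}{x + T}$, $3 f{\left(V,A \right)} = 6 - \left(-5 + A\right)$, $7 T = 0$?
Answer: $- \frac{104}{3} \approx -34.667$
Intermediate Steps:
$T = 0$ ($T = \frac{1}{7} \cdot 0 = 0$)
$f{\left(V,A \right)} = \frac{11}{3} - \frac{A}{3}$ ($f{\left(V,A \right)} = \frac{6 - \left(-5 + A\right)}{3} = \frac{11 - A}{3} = \frac{11}{3} - \frac{A}{3}$)
$n{\left(o \right)} = \frac{-5 + o}{2 o}$
$a{\left(c,x \right)} = \frac{3 + c}{x}$ ($a{\left(c,x \right)} = \frac{c + \frac{-5 - 1}{2 \left(-1\right)}}{x + 0} = \frac{c + \frac{1}{2} \left(-1\right) \left(-6\right)}{x} = \frac{c + 3}{x} = \frac{3 + c}{x}$)
$\left(f{\left(0,-3 \right)} - 9\right) a{\left(5,1 \right)} = \left(\left(\frac{11}{3} - -1\right) - 9\right) \frac{3 + 5}{1} = \left(\left(\frac{11}{3} + 1\right) - 9\right) 1 \cdot 8 = \left(\frac{14}{3} - 9\right) 8 = \left(- \frac{13}{3}\right) 8 = - \frac{104}{3}$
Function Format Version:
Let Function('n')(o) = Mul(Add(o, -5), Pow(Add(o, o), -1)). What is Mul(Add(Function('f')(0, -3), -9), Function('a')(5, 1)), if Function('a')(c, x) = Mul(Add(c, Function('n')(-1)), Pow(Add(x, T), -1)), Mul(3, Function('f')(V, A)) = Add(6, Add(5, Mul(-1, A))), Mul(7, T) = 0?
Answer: Rational(-104, 3) ≈ -34.667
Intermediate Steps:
T = 0 (T = Mul(Rational(1, 7), 0) = 0)
Function('f')(V, A) = Add(Rational(11, 3), Mul(Rational(-1, 3), A)) (Function('f')(V, A) = Mul(Rational(1, 3), Add(6, Add(5, Mul(-1, A)))) = Mul(Rational(1, 3), Add(11, Mul(-1, A))) = Add(Rational(11, 3), Mul(Rational(-1, 3), A)))
Function('n')(o) = Mul(Rational(1, 2), Pow(o, -1), Add(-5, o)) (Function('n')(o) = Mul(Add(-5, o), Pow(Mul(2, o), -1)) = Mul(Add(-5, o), Mul(Rational(1, 2), Pow(o, -1))) = Mul(Rational(1, 2), Pow(o, -1), Add(-5, o)))
Function('a')(c, x) = Mul(Pow(x, -1), Add(3, c)) (Function('a')(c, x) = Mul(Add(c, Mul(Rational(1, 2), Pow(-1, -1), Add(-5, -1))), Pow(Add(x, 0), -1)) = Mul(Add(c, Mul(Rational(1, 2), -1, -6)), Pow(x, -1)) = Mul(Add(c, 3), Pow(x, -1)) = Mul(Add(3, c), Pow(x, -1)) = Mul(Pow(x, -1), Add(3, c)))
Mul(Add(Function('f')(0, -3), -9), Function('a')(5, 1)) = Mul(Add(Add(Rational(11, 3), Mul(Rational(-1, 3), -3)), -9), Mul(Pow(1, -1), Add(3, 5))) = Mul(Add(Add(Rational(11, 3), 1), -9), Mul(1, 8)) = Mul(Add(Rational(14, 3), -9), 8) = Mul(Rational(-13, 3), 8) = Rational(-104, 3)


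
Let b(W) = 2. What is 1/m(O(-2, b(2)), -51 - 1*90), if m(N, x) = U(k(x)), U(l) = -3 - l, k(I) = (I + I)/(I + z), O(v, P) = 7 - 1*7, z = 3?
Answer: -23/116 ≈ -0.19828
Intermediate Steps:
O(v, P) = 0 (O(v, P) = 7 - 7 = 0)
k(I) = 2*I/(3 + I) (k(I) = (I + I)/(I + 3) = (2*I)/(3 + I) = 2*I/(3 + I))
m(N, x) = -3 - 2*x/(3 + x)
1/m(O(-2, b(2)), -51 - 1*90) = 1/((-9 - 5*(-51 - 1*90))/(3 + (-51 - 1*90))) = 1/((-9 - 5*(-51 - 90))/(3 + (-51 - 90))) = 1/((-9 - 5*(-141))/(3 - 141)) = 1/((-9 + 705)/(-138)) = 1/(-1/138*696) = 1/(-116/23) = -23/116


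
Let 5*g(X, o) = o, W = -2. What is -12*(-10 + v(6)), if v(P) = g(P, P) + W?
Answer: 648/5 ≈ 129.60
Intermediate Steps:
g(X, o) = o/5
v(P) = -2 + P/5 (v(P) = P/5 - 2 = -2 + P/5)
-12*(-10 + v(6)) = -12*(-10 + (-2 + (⅕)*6)) = -12*(-10 + (-2 + 6/5)) = -12*(-10 - ⅘) = -12*(-54/5) = 648/5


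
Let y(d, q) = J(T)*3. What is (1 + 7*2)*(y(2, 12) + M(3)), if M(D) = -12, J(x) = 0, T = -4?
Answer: -180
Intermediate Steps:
y(d, q) = 0 (y(d, q) = 0*3 = 0)
(1 + 7*2)*(y(2, 12) + M(3)) = (1 + 7*2)*(0 - 12) = (1 + 14)*(-12) = 15*(-12) = -180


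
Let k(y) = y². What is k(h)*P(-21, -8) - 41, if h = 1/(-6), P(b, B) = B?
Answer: -371/9 ≈ -41.222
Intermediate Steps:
h = -⅙ ≈ -0.16667
k(h)*P(-21, -8) - 41 = (-⅙)²*(-8) - 41 = (1/36)*(-8) - 41 = -2/9 - 41 = -371/9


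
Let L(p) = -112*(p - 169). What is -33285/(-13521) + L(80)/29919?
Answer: 376877081/134844933 ≈ 2.7949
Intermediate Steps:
L(p) = 18928 - 112*p (L(p) = -112*(-169 + p) = 18928 - 112*p)
-33285/(-13521) + L(80)/29919 = -33285/(-13521) + (18928 - 112*80)/29919 = -33285*(-1/13521) + (18928 - 8960)*(1/29919) = 11095/4507 + 9968*(1/29919) = 11095/4507 + 9968/29919 = 376877081/134844933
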